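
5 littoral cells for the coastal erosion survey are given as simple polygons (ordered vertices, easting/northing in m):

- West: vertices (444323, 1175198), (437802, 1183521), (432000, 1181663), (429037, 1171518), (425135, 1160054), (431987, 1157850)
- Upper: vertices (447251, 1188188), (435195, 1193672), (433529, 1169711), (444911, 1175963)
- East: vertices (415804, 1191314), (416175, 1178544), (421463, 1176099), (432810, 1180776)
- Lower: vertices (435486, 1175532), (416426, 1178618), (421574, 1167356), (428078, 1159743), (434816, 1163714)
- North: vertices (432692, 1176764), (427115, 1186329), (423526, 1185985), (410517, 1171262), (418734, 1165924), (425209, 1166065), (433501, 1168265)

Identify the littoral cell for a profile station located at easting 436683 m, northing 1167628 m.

West

Cast a ray rightward from (436683, 1167628). For each polygon, the edges (by vertex number in listed order) whose endpoints lie on opposite sides of northing = 1167628, where each meets that height, and whether that is right or left of the point:
West: 4–5 at easting≈427713.0 (left), 6–1 at easting≈438940.0 (right) → 1 crossing.
Upper: no edge straddles that height → 0 crossings.
East: no edge straddles that height → 0 crossings.
Lower: 2–3 at easting≈421449.7 (left), 5–1 at easting≈435037.9 (left) → 0 crossings.
North: 4–5 at easting≈416111.0 (left), 6–7 at easting≈431100.1 (left) → 0 crossings.
Only West has an odd count, so the point is inside West.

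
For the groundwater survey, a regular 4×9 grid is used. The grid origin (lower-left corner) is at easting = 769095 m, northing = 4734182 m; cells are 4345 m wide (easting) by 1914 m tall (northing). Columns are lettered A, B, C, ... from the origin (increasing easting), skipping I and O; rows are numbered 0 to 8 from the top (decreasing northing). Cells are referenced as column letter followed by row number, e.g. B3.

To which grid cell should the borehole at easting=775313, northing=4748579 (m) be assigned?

B1

Column index: ⌊(775313 − 769095) / 4345⌋ = ⌊1.431⌋ = 1 → column B
Row offset from origin: ⌊(4748579 − 4734182) / 1914⌋ = ⌊7.522⌋ = 7 → row 1 (counted from top)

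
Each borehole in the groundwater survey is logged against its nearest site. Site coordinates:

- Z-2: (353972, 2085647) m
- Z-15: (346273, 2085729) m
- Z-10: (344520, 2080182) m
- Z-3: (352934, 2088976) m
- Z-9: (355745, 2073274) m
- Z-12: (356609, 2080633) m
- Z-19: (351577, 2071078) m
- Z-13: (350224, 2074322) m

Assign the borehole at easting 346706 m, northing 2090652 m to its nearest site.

Squared distances to each site:
Z-2: 77844781.000; Z-15: 24423418.000; Z-10: 114399496.000; Z-3: 41596960.000; Z-9: 383698405.000; Z-12: 198449770.000; Z-19: 406868117.000; Z-13: 279045224.000.
Minimum at Z-15.

Z-15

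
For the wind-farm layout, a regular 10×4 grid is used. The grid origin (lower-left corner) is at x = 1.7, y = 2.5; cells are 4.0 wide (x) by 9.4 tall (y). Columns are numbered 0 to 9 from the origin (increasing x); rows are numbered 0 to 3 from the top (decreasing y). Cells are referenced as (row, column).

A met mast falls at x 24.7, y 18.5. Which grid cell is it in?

(2, 5)

Column index: ⌊(24.7 − 1.7) / 4.0⌋ = ⌊5.750⌋ = 5
Row offset from origin: ⌊(18.5 − 2.5) / 9.4⌋ = ⌊1.702⌋ = 1 → row 2 (counted from top)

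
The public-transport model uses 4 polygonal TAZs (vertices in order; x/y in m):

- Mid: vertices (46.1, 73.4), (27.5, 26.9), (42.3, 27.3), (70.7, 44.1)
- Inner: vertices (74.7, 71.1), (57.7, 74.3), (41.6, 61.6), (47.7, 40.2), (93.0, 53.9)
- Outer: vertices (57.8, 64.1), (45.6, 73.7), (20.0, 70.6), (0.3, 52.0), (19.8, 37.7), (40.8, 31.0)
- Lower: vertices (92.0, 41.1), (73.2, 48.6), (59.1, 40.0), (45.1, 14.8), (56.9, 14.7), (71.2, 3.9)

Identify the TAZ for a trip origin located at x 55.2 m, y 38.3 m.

Cast a ray rightward from (55.2, 38.3). For each polygon, the edges (by vertex number in listed order) whose endpoints lie on opposite sides of y = 38.3, where each meets that height, and whether that is right or left of the point:
Mid: 1–2 at x≈32.06 (left), 3–4 at x≈60.90 (right) → 1 crossing.
Inner: no edge straddles that height → 0 crossings.
Outer: 4–5 at x≈18.98 (left), 6–1 at x≈44.55 (left) → 0 crossings.
Lower: 3–4 at x≈58.16 (right), 6–1 at x≈90.43 (right) → 2 crossings.
Only Mid has an odd count, so the point is inside Mid.

Mid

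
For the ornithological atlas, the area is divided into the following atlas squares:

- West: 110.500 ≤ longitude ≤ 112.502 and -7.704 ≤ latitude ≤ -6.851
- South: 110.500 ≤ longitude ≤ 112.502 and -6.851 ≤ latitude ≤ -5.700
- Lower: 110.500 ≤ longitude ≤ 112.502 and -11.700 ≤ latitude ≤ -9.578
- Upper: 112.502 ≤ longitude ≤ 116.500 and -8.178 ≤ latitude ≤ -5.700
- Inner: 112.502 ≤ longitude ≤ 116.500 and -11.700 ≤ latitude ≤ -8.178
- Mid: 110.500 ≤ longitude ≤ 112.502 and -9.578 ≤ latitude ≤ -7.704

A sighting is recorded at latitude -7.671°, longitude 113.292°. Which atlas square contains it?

The point has longitude = 113.292 and latitude = -7.671.
Only Upper satisfies 112.502 ≤ longitude ≤ 116.500 and -8.178 ≤ latitude ≤ -5.700.

Upper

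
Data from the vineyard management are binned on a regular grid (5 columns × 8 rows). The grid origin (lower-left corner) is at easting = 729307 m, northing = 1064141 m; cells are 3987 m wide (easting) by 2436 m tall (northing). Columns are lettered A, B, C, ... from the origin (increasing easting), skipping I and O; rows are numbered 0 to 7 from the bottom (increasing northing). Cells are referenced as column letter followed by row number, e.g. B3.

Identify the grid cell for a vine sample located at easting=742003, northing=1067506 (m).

D1

Column index: ⌊(742003 − 729307) / 3987⌋ = ⌊3.184⌋ = 3 → column D
Row offset from origin: ⌊(1067506 − 1064141) / 2436⌋ = ⌊1.381⌋ = 1 → row 1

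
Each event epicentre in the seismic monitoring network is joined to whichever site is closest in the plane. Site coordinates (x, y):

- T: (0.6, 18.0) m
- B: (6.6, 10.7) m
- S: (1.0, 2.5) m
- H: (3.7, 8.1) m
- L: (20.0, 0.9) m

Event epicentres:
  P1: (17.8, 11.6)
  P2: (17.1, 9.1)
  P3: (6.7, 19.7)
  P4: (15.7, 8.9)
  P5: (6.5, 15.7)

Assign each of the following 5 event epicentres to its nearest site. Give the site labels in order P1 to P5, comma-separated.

P1 → L (d²=119.33)
P2 → L (d²=75.65)
P3 → T (d²=40.10)
P4 → L (d²=82.49)
P5 → B (d²=25.01)

L, L, T, L, B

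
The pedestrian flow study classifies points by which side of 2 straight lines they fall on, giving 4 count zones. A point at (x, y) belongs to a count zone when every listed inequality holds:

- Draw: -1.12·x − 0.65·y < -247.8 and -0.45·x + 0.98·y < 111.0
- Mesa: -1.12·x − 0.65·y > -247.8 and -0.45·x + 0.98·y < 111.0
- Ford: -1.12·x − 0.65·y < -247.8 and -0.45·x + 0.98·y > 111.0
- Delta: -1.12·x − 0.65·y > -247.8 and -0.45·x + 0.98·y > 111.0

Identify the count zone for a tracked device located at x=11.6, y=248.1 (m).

-1.12·11.6 − 0.65·248.1 = -174.257, which is > -247.8
-0.45·11.6 + 0.98·248.1 = 237.918, which is > 111.0
This sign pattern matches Delta.

Delta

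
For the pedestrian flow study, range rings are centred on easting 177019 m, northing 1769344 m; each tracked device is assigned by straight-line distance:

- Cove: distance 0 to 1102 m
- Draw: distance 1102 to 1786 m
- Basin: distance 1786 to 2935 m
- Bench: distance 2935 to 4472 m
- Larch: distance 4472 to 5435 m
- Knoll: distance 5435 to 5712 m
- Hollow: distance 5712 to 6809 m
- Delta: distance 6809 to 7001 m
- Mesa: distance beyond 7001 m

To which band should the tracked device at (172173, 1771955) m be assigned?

Knoll

Distance = √((172173−177019)² + (1771955−1769344)²) = √(23483716.000 + 6817321.000) = 5504.638 m.
5435 ≤ 5504.638 < 5712 → Knoll.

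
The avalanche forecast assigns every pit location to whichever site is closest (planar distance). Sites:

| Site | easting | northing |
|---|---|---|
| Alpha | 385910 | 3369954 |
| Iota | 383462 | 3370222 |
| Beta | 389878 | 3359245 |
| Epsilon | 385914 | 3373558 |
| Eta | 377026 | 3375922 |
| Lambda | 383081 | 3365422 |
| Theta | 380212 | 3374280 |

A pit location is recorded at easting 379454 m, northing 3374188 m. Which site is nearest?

Squared distances to each site:
Alpha: 59606692.000; Iota: 31793220.000; Beta: 331953025.000; Epsilon: 42128500.000; Eta: 8901940.000; Lambda: 89997885.000; Theta: 583028.000.
Minimum at Theta.

Theta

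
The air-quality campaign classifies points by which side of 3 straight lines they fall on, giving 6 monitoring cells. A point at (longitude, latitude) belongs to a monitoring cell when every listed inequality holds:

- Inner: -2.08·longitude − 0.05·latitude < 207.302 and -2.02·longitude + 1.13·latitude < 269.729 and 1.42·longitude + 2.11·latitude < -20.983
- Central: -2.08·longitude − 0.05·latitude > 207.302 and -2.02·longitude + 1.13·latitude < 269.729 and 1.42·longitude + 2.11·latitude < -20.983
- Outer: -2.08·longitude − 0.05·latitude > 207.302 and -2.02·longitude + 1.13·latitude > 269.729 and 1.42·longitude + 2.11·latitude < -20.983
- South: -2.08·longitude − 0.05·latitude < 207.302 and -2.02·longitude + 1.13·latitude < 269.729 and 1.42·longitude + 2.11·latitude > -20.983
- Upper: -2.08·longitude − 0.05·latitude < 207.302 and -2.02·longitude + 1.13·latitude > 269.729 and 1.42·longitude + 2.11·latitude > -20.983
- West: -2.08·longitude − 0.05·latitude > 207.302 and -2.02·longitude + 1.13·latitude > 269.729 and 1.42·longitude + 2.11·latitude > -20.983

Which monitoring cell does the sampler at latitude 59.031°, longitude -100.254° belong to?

South

-2.08·-100.254 − 0.05·59.031 = 205.577, which is < 207.302
-2.02·-100.254 + 1.13·59.031 = 269.218, which is < 269.729
1.42·-100.254 + 2.11·59.031 = -17.805, which is > -20.983
This sign pattern matches South.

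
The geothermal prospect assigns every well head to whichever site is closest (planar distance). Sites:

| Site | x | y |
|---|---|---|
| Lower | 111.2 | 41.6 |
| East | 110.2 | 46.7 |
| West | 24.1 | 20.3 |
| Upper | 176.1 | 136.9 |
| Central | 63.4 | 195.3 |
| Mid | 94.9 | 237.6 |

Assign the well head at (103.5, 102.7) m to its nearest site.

Squared distances to each site:
Lower: 3792.500; East: 3180.890; West: 13094.120; Upper: 6440.400; Central: 10182.770; Mid: 18271.970.
Minimum at East.

East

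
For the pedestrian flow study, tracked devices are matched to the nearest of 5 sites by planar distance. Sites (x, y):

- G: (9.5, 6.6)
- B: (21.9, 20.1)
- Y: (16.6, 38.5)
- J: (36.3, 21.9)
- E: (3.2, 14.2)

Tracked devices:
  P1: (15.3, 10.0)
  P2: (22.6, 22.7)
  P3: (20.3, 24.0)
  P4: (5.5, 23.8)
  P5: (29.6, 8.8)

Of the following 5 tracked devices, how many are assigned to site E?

P1 → G
P2 → B
P3 → B
P4 → E
P5 → B
1 of the 5 goes to E.

1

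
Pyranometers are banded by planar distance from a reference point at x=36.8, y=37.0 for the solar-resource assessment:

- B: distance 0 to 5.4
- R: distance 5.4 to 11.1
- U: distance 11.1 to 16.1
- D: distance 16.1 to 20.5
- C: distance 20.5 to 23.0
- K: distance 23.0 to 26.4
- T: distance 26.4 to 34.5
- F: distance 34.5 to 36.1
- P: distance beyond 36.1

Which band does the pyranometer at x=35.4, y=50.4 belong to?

U

Distance = √((35.4−36.8)² + (50.4−37.0)²) = √(1.960 + 179.560) = 13.473.
11.1 ≤ 13.473 < 16.1 → U.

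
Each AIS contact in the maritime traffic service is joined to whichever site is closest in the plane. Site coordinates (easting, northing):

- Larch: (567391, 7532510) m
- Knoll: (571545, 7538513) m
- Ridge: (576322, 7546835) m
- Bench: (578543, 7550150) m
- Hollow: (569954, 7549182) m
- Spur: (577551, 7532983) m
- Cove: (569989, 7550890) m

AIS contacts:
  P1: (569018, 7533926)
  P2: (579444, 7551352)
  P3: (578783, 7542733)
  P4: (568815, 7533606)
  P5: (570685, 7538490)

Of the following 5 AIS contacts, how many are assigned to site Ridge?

1

P1 → Larch
P2 → Bench
P3 → Ridge
P4 → Larch
P5 → Knoll
1 of the 5 goes to Ridge.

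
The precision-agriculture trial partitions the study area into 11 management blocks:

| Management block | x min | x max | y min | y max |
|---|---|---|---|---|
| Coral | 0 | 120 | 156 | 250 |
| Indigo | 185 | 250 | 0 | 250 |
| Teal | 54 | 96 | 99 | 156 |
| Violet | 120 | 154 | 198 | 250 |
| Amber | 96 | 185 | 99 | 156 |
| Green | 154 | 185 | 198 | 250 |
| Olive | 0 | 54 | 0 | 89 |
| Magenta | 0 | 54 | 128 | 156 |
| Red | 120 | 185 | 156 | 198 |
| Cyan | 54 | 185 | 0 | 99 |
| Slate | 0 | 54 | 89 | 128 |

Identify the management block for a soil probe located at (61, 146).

Teal

The point has x = 61 and y = 146.
Only Teal satisfies 54 ≤ x ≤ 96 and 99 ≤ y ≤ 156.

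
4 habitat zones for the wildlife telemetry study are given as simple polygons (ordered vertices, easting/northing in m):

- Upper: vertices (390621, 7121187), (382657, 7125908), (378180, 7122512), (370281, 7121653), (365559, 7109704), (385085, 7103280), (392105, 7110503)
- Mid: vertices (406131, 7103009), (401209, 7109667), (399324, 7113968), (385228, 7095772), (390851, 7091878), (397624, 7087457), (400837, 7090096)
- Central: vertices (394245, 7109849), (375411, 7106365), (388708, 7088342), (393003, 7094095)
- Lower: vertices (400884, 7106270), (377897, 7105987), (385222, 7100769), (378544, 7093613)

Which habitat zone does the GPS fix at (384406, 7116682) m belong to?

Upper

Cast a ray rightward from (384406, 7116682). For each polygon, the edges (by vertex number in listed order) whose endpoints lie on opposite sides of northing = 7116682, where each meets that height, and whether that is right or left of the point:
Upper: 4–5 at easting≈368316.6 (left), 7–1 at easting≈391246.7 (right) → 1 crossing.
Mid: no edge straddles that height → 0 crossings.
Central: no edge straddles that height → 0 crossings.
Lower: no edge straddles that height → 0 crossings.
Only Upper has an odd count, so the point is inside Upper.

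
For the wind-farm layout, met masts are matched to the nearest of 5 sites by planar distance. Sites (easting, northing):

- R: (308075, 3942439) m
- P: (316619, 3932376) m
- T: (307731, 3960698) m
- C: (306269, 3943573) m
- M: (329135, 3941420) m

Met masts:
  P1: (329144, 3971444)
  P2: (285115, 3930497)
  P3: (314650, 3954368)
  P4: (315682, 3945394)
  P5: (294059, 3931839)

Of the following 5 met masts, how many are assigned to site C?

2

P1 → T
P2 → C
P3 → T
P4 → R
P5 → C
2 of the 5 go to C.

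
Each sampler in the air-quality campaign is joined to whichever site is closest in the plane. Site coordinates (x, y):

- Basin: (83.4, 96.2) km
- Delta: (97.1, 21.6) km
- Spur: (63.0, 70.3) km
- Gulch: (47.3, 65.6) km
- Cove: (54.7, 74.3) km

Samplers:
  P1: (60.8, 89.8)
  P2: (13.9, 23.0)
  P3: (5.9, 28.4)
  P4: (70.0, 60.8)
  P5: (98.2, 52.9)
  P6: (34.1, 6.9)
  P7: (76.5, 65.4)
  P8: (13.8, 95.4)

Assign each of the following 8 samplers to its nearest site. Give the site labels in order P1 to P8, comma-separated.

Cove, Gulch, Gulch, Spur, Delta, Gulch, Spur, Gulch

P1 → Cove (d²=277.46)
P2 → Gulch (d²=2930.32)
P3 → Gulch (d²=3097.80)
P4 → Spur (d²=139.25)
P5 → Delta (d²=980.90)
P6 → Gulch (d²=3619.93)
P7 → Spur (d²=206.26)
P8 → Gulch (d²=2010.29)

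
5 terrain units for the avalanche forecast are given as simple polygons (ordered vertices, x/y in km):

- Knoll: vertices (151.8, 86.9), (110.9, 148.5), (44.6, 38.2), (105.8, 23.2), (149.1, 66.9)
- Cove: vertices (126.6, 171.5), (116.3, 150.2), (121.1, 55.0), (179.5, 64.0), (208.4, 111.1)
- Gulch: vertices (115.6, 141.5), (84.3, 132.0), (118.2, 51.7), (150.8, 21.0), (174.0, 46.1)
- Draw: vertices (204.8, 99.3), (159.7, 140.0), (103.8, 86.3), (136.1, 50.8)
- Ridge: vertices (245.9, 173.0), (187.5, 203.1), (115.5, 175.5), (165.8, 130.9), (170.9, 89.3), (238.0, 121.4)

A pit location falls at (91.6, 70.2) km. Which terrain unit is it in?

Cast a ray rightward from (91.6, 70.2). For each polygon, the edges (by vertex number in listed order) whose endpoints lie on opposite sides of y = 70.2, where each meets that height, and whether that is right or left of the point:
Knoll: 2–3 at x≈63.83 (left), 5–1 at x≈149.55 (right) → 1 crossing.
Cove: 2–3 at x≈120.33 (right), 4–5 at x≈183.30 (right) → 2 crossings.
Gulch: 2–3 at x≈110.39 (right), 5–1 at x≈159.25 (right) → 2 crossings.
Draw: 3–4 at x≈118.45 (right), 4–1 at x≈163.58 (right) → 2 crossings.
Ridge: no edge straddles that height → 0 crossings.
Only Knoll has an odd count, so the point is inside Knoll.

Knoll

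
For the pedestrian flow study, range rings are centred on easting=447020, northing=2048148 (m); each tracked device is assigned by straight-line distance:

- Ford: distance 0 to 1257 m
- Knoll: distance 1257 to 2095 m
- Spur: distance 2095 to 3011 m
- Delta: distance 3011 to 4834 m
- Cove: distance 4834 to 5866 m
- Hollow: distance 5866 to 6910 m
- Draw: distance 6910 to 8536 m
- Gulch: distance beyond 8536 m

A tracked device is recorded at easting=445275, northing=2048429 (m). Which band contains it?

Distance = √((445275−447020)² + (2048429−2048148)²) = √(3045025.000 + 78961.000) = 1767.480 m.
1257 ≤ 1767.480 < 2095 → Knoll.

Knoll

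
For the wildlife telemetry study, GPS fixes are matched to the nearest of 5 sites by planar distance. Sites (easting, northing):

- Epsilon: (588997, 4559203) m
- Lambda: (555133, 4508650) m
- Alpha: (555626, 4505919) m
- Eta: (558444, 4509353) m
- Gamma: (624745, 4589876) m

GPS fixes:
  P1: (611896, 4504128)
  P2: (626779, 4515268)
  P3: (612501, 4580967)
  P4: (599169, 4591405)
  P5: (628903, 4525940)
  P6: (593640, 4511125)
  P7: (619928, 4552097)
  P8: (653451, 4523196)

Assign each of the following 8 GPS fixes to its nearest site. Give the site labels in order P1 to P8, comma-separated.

P1 → Eta (d²=2884416929.00)
P2 → Epsilon (d²=3357763749.00)
P3 → Gamma (d²=229285817.00)
P4 → Gamma (d²=656469617.00)
P5 → Epsilon (d²=2698916005.00)
P6 → Eta (d²=1241898400.00)
P7 → Epsilon (d²=1007221997.00)
P8 → Gamma (d²=5270256836.00)

Eta, Epsilon, Gamma, Gamma, Epsilon, Eta, Epsilon, Gamma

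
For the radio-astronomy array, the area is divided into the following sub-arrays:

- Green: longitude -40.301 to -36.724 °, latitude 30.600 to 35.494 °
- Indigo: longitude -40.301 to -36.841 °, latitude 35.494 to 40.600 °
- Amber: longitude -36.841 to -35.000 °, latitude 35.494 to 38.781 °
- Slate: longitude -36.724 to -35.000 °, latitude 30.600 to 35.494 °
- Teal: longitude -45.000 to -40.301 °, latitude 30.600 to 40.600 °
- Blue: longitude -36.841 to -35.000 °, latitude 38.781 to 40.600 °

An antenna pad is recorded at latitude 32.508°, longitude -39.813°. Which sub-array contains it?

The point has longitude = -39.813 and latitude = 32.508.
Only Green satisfies -40.301 ≤ longitude ≤ -36.724 and 30.600 ≤ latitude ≤ 35.494.

Green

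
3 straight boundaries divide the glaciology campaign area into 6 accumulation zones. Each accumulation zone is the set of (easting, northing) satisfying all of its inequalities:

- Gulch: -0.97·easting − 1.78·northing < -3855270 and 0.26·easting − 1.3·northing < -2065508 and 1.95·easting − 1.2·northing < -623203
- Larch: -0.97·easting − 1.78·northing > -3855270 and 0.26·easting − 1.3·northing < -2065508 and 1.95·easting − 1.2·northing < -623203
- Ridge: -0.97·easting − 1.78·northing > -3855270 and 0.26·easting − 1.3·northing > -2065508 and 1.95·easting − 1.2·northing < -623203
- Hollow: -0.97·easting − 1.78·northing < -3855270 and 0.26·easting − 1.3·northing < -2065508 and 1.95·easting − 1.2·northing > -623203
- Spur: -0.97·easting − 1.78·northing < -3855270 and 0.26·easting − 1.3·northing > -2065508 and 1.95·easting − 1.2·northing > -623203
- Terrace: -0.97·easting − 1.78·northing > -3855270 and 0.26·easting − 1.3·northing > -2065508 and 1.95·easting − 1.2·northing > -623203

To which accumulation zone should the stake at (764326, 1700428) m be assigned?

Terrace

-0.97·764326 − 1.78·1700428 = -3768158.060, which is > -3855270
0.26·764326 − 1.3·1700428 = -2011831.640, which is > -2065508
1.95·764326 − 1.2·1700428 = -550077.900, which is > -623203
This sign pattern matches Terrace.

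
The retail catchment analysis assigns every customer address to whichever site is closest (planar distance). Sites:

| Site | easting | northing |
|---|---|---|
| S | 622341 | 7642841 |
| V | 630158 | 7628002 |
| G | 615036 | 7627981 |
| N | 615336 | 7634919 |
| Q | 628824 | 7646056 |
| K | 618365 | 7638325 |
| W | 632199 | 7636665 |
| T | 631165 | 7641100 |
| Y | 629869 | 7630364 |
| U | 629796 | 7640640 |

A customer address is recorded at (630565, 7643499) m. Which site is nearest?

T

Squared distances to each site:
S: 68067140.000; V: 240322658.000; G: 481958165.000; N: 305538841.000; Q: 9569330.000; K: 175610276.000; W: 49373512.000; T: 6115201.000; Y: 173012641.000; U: 8765242.000.
Minimum at T.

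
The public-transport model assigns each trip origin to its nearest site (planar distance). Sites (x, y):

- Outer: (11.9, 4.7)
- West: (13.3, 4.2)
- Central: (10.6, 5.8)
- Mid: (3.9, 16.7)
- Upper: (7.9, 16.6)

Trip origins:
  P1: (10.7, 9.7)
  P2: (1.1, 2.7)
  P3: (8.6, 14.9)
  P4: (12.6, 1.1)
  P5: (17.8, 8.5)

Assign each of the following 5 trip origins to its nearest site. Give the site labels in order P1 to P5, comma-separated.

Central, Central, Upper, West, West

P1 → Central (d²=15.22)
P2 → Central (d²=99.86)
P3 → Upper (d²=3.38)
P4 → West (d²=10.10)
P5 → West (d²=38.74)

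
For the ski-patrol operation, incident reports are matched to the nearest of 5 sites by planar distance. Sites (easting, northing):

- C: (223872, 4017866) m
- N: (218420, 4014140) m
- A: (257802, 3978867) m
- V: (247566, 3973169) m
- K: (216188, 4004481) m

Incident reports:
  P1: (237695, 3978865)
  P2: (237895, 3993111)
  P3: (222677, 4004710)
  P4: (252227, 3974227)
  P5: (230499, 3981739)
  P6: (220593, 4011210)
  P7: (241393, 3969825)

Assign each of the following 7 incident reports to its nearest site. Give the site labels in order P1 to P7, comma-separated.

P1 → V (d²=129881057.00)
P2 → V (d²=491211605.00)
P3 → K (d²=42159562.00)
P4 → V (d²=22844285.00)
P5 → V (d²=364727389.00)
P6 → N (d²=13306829.00)
P7 → V (d²=49288265.00)

V, V, K, V, V, N, V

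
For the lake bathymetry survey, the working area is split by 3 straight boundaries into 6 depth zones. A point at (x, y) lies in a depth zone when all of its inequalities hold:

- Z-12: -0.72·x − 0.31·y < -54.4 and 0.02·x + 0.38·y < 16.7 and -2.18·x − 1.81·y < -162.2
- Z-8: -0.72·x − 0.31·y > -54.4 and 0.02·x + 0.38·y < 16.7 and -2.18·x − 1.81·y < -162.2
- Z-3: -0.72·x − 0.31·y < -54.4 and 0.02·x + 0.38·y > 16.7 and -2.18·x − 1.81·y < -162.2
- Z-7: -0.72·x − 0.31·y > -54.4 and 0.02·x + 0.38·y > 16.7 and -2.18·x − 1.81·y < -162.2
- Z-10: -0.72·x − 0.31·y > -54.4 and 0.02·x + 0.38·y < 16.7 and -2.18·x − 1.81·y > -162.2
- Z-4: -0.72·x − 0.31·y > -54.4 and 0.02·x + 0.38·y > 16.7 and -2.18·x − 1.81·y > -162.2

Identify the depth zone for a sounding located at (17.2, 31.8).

-0.72·17.2 − 0.31·31.8 = -22.242, which is > -54.4
0.02·17.2 + 0.38·31.8 = 12.428, which is < 16.7
-2.18·17.2 − 1.81·31.8 = -95.054, which is > -162.2
This sign pattern matches Z-10.

Z-10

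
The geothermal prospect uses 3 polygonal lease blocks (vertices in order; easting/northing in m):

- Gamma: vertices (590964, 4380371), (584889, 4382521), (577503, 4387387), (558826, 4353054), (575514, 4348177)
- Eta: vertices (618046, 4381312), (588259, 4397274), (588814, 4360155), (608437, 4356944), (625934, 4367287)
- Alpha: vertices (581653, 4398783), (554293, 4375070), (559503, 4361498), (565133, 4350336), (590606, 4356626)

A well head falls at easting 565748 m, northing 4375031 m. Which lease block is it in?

Cast a ray rightward from (565748, 4375031). For each polygon, the edges (by vertex number in listed order) whose endpoints lie on opposite sides of northing = 4375031, where each meets that height, and whether that is right or left of the point:
Gamma: 3–4 at easting≈570781.4 (right), 5–1 at easting≈588401.3 (right) → 2 crossings.
Eta: 2–3 at easting≈588591.6 (right), 5–1 at easting≈621578.6 (right) → 2 crossings.
Alpha: 2–3 at easting≈554308.0 (left), 5–1 at easting≈586697.3 (right) → 1 crossing.
Only Alpha has an odd count, so the point is inside Alpha.

Alpha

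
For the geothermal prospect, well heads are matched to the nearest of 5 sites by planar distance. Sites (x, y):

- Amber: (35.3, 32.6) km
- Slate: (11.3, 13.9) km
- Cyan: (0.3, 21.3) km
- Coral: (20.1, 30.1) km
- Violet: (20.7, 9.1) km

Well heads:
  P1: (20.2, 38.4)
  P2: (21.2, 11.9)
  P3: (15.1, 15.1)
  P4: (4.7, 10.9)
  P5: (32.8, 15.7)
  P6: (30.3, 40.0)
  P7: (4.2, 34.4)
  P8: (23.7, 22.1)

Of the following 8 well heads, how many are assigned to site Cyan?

P1 → Coral
P2 → Violet
P3 → Slate
P4 → Slate
P5 → Violet
P6 → Amber
P7 → Cyan
P8 → Coral
1 of the 8 goes to Cyan.

1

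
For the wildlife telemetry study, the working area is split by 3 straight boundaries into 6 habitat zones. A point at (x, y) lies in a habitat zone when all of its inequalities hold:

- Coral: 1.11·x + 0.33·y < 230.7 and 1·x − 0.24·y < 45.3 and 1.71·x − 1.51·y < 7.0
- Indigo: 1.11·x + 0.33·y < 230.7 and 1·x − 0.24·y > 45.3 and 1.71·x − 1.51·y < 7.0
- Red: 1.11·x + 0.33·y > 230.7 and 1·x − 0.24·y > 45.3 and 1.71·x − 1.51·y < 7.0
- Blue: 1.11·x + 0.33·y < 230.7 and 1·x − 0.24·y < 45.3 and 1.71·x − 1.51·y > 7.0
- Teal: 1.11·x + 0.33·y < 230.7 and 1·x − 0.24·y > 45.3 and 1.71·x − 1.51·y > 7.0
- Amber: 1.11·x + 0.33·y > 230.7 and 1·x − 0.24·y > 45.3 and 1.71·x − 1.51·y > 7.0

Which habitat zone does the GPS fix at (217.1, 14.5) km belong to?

Amber

1.11·217.1 + 0.33·14.5 = 245.766, which is > 230.7
1·217.1 − 0.24·14.5 = 213.620, which is > 45.3
1.71·217.1 − 1.51·14.5 = 349.346, which is > 7.0
This sign pattern matches Amber.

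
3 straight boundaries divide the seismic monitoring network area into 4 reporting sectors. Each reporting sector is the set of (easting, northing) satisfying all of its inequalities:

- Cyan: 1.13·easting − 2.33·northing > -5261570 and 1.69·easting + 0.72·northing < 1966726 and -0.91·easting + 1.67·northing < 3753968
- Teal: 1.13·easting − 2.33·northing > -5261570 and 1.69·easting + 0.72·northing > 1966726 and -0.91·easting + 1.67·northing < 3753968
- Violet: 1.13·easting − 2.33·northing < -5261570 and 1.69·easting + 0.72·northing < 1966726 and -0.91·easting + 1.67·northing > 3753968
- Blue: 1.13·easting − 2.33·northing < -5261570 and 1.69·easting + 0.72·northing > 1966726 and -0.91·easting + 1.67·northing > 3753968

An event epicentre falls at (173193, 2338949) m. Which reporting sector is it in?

Teal

1.13·173193 − 2.33·2338949 = -5254043.080, which is > -5261570
1.69·173193 + 0.72·2338949 = 1976739.450, which is > 1966726
-0.91·173193 + 1.67·2338949 = 3748439.200, which is < 3753968
This sign pattern matches Teal.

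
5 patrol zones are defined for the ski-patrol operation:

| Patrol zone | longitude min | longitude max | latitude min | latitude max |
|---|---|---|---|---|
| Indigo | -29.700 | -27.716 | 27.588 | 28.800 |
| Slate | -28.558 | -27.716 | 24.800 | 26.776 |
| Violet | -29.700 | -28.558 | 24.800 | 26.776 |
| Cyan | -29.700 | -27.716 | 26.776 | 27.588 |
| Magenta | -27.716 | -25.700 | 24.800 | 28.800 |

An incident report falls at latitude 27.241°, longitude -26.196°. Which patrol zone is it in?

Magenta

The point has longitude = -26.196 and latitude = 27.241.
Only Magenta satisfies -27.716 ≤ longitude ≤ -25.700 and 24.800 ≤ latitude ≤ 28.800.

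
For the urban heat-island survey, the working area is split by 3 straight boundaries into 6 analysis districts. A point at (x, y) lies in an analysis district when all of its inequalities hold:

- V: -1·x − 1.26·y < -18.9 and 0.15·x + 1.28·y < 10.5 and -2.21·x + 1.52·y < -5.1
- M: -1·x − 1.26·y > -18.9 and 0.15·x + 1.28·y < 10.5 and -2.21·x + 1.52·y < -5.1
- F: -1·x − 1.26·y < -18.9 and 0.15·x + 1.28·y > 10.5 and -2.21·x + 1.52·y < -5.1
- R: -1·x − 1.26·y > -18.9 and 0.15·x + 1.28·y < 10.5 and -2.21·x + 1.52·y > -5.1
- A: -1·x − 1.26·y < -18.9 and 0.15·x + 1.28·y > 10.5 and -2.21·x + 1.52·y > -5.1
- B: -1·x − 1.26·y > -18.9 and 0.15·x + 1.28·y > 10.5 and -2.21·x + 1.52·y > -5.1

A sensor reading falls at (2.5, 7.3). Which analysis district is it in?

R

-1·2.5 − 1.26·7.3 = -11.698, which is > -18.9
0.15·2.5 + 1.28·7.3 = 9.719, which is < 10.5
-2.21·2.5 + 1.52·7.3 = 5.571, which is > -5.1
This sign pattern matches R.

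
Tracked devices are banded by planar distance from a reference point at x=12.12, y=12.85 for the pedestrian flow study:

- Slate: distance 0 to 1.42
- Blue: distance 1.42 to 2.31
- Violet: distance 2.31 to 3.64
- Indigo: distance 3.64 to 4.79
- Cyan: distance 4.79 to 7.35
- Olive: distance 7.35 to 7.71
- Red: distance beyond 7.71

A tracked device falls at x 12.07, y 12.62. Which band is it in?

Distance = √((12.07−12.12)² + (12.62−12.85)²) = √(0.002 + 0.053) = 0.235.
0 ≤ 0.235 < 1.42 → Slate.

Slate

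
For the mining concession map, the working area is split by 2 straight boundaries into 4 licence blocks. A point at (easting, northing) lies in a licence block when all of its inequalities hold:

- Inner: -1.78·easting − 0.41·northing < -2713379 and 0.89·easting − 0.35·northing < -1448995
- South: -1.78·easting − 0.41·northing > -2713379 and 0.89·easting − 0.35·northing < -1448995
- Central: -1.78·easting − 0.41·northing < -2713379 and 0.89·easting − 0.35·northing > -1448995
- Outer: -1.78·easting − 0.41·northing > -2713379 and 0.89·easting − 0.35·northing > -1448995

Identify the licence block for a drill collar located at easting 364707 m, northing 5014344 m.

-1.78·364707 − 0.41·5014344 = -2705059.500, which is > -2713379
0.89·364707 − 0.35·5014344 = -1430431.170, which is > -1448995
This sign pattern matches Outer.

Outer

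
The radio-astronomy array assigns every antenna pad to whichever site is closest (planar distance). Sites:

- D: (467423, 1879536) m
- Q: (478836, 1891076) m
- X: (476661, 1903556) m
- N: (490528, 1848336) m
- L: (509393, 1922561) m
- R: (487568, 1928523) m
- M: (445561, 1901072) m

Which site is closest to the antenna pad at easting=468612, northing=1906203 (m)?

Squared distances to each site:
D: 712542610.000; Q: 333356305.000; X: 71793010.000; N: 3828900745.000; L: 1930674125.000; R: 857512336.000; M: 557675762.000.
Minimum at X.

X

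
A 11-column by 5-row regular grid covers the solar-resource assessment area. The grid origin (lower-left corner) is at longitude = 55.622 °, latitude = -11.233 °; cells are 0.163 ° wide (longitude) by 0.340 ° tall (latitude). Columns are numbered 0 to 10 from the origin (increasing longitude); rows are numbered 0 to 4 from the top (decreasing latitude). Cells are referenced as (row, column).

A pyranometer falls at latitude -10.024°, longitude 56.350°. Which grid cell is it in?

(1, 4)

Column index: ⌊(56.350 − 55.622) / 0.163⌋ = ⌊4.466⌋ = 4
Row offset from origin: ⌊(-10.024 − -11.233) / 0.340⌋ = ⌊3.556⌋ = 3 → row 1 (counted from top)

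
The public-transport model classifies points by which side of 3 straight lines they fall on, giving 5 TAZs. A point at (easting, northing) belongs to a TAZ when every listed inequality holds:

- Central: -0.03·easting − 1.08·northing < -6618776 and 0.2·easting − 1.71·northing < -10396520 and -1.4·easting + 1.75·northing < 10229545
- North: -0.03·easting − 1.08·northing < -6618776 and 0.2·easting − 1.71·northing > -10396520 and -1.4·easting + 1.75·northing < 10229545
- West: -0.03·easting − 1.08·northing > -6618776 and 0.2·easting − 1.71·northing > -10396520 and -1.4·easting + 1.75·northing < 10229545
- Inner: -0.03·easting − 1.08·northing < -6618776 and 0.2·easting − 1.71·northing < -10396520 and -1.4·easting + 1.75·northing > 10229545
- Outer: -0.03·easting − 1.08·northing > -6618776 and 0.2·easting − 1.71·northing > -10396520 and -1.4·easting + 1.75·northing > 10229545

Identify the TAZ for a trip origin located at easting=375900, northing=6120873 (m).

-0.03·375900 − 1.08·6120873 = -6621819.840, which is < -6618776
0.2·375900 − 1.71·6120873 = -10391512.830, which is > -10396520
-1.4·375900 + 1.75·6120873 = 10185267.750, which is < 10229545
This sign pattern matches North.

North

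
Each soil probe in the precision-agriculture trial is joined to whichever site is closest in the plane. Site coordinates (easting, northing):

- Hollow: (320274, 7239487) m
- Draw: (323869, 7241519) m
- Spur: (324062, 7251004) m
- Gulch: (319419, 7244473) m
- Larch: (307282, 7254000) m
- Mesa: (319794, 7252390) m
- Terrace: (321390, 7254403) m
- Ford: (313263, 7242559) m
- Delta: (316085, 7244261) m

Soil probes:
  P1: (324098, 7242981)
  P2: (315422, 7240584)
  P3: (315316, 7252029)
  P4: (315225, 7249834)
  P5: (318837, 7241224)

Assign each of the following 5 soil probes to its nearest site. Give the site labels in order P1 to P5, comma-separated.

Draw, Ford, Mesa, Mesa, Hollow

P1 → Draw (d²=2189885.00)
P2 → Ford (d²=8561906.00)
P3 → Mesa (d²=20182805.00)
P4 → Mesa (d²=27408897.00)
P5 → Hollow (d²=5082138.00)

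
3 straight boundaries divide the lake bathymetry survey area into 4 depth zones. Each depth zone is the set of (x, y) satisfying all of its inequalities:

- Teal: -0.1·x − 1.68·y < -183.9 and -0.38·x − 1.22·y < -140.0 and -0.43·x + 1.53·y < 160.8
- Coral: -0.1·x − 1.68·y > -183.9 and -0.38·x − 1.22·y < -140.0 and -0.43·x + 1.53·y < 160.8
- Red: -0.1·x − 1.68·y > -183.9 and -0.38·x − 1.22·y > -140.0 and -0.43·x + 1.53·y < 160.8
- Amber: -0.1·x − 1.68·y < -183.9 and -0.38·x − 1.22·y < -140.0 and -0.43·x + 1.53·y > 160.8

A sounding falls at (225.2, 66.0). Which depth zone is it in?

Coral

-0.1·225.2 − 1.68·66.0 = -133.400, which is > -183.9
-0.38·225.2 − 1.22·66.0 = -166.096, which is < -140.0
-0.43·225.2 + 1.53·66.0 = 4.144, which is < 160.8
This sign pattern matches Coral.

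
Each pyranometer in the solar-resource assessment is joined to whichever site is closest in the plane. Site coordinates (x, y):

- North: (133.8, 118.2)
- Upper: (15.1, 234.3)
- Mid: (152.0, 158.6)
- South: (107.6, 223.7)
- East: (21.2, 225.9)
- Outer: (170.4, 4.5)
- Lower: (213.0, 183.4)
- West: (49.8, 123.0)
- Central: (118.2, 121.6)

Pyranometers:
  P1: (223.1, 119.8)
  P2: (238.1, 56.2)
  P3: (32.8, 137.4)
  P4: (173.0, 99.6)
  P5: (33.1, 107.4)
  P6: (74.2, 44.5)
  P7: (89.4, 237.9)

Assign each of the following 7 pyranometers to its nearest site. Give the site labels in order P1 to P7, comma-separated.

P1 → Lower (d²=4146.97)
P2 → Outer (d²=7256.18)
P3 → West (d²=496.36)
P4 → North (d²=1882.60)
P5 → West (d²=522.25)
P6 → West (d²=6757.61)
P7 → South (d²=532.88)

Lower, Outer, West, North, West, West, South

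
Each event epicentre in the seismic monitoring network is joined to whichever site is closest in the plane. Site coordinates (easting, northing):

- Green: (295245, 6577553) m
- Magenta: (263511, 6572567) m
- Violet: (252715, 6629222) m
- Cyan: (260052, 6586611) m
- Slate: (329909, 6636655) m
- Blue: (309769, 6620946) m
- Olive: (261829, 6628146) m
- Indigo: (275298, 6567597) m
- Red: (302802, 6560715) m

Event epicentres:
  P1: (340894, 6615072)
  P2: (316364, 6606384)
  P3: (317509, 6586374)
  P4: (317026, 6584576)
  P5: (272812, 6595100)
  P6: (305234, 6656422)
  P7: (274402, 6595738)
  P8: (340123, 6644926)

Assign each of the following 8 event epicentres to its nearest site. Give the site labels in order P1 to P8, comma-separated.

P1 → Slate (d²=586496114.00)
P2 → Blue (d²=255545869.00)
P3 → Green (d²=573495737.00)
P4 → Green (d²=523734490.00)
P5 → Cyan (d²=234880721.00)
P6 → Slate (d²=999589914.00)
P7 → Cyan (d²=289224629.00)
P8 → Slate (d²=172735237.00)

Slate, Blue, Green, Green, Cyan, Slate, Cyan, Slate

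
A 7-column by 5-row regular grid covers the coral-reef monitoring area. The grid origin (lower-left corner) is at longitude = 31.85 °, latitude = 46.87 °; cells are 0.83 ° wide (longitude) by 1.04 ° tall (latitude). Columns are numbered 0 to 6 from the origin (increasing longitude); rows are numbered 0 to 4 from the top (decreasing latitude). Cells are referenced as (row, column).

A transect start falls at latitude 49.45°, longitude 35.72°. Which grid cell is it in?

Column index: ⌊(35.72 − 31.85) / 0.83⌋ = ⌊4.663⌋ = 4
Row offset from origin: ⌊(49.45 − 46.87) / 1.04⌋ = ⌊2.481⌋ = 2 → row 2 (counted from top)

(2, 4)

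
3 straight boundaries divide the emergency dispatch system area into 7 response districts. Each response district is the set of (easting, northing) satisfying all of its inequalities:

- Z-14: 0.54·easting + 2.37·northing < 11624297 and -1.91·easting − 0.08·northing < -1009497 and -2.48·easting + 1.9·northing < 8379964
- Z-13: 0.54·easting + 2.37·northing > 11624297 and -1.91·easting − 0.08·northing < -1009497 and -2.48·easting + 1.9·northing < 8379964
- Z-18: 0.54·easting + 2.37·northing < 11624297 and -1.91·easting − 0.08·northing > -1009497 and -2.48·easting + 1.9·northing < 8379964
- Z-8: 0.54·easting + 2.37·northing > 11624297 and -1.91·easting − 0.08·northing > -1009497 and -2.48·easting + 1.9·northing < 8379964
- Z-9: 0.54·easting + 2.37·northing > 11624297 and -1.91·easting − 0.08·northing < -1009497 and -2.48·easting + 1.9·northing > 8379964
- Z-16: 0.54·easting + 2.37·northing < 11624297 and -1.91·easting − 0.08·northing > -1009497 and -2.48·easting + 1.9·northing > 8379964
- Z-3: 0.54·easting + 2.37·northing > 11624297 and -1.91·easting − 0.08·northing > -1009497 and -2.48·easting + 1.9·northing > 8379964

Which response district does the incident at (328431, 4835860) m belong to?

Z-13

0.54·328431 + 2.37·4835860 = 11638340.940, which is > 11624297
-1.91·328431 − 0.08·4835860 = -1014172.010, which is < -1009497
-2.48·328431 + 1.9·4835860 = 8373625.120, which is < 8379964
This sign pattern matches Z-13.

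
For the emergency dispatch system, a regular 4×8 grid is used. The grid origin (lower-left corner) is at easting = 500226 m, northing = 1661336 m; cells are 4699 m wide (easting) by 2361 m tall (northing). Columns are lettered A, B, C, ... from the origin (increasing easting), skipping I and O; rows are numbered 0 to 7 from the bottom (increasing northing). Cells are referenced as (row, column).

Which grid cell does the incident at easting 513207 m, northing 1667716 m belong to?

Column index: ⌊(513207 − 500226) / 4699⌋ = ⌊2.763⌋ = 2 → column C
Row offset from origin: ⌊(1667716 − 1661336) / 2361⌋ = ⌊2.702⌋ = 2 → row 2

(2, C)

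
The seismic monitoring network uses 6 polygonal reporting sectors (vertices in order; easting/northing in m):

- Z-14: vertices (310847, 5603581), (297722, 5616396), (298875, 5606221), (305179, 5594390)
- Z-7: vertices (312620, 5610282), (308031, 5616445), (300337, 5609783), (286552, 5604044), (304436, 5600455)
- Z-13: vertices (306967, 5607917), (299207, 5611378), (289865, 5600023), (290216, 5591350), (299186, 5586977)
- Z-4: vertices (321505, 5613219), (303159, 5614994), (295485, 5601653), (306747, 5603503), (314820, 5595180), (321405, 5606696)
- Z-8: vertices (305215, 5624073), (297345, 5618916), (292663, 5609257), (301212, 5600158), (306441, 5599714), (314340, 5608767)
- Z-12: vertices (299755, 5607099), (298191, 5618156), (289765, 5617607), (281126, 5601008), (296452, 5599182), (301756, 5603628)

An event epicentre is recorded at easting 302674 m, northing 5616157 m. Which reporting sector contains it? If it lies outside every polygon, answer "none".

Z-8

Cast a ray rightward from (302674, 5616157). For each polygon, the edges (by vertex number in listed order) whose endpoints lie on opposite sides of northing = 5616157, where each meets that height, and whether that is right or left of the point:
Z-14: 1–2 at easting≈297966.8 (left), 2–3 at easting≈297749.1 (left) → 0 crossings.
Z-7: 1–2 at easting≈308245.4 (right), 2–3 at easting≈307698.4 (right) → 2 crossings.
Z-13: no edge straddles that height → 0 crossings.
Z-4: no edge straddles that height → 0 crossings.
Z-8: 2–3 at easting≈296007.6 (left), 6–1 at easting≈309934.3 (right) → 1 crossing.
Z-12: 1–2 at easting≈298473.8 (left), 3–4 at easting≈289010.3 (left) → 0 crossings.
Only Z-8 has an odd count, so the point is inside Z-8.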